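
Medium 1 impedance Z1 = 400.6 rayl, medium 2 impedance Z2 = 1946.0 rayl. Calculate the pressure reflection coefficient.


Given values:
  Z1 = 400.6 rayl, Z2 = 1946.0 rayl
Formula: R = (Z2 - Z1) / (Z2 + Z1)
Numerator: Z2 - Z1 = 1946.0 - 400.6 = 1545.4
Denominator: Z2 + Z1 = 1946.0 + 400.6 = 2346.6
R = 1545.4 / 2346.6 = 0.6586

0.6586


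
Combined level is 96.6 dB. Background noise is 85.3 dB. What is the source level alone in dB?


Given values:
  L_total = 96.6 dB, L_bg = 85.3 dB
Formula: L_source = 10 * log10(10^(L_total/10) - 10^(L_bg/10))
Convert to linear:
  10^(96.6/10) = 4570881896.1488
  10^(85.3/10) = 338844156.1392
Difference: 4570881896.1488 - 338844156.1392 = 4232037740.0096
L_source = 10 * log10(4232037740.0096) = 96.27

96.27 dB


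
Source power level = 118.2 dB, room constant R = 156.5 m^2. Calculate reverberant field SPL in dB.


Given values:
  Lw = 118.2 dB, R = 156.5 m^2
Formula: SPL = Lw + 10 * log10(4 / R)
Compute 4 / R = 4 / 156.5 = 0.025559
Compute 10 * log10(0.025559) = -15.9246
SPL = 118.2 + (-15.9246) = 102.28

102.28 dB


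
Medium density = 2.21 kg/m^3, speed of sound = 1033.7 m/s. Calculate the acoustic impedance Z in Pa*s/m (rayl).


Given values:
  rho = 2.21 kg/m^3
  c = 1033.7 m/s
Formula: Z = rho * c
Z = 2.21 * 1033.7
Z = 2284.48

2284.48 rayl


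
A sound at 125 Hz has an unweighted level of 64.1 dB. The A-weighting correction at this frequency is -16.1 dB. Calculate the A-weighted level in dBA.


Given values:
  SPL = 64.1 dB
  A-weighting at 125 Hz = -16.1 dB
Formula: L_A = SPL + A_weight
L_A = 64.1 + (-16.1)
L_A = 48.0

48.0 dBA


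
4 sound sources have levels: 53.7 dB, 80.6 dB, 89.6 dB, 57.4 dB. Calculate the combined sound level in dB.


Formula: L_total = 10 * log10( sum(10^(Li/10)) )
  Source 1: 10^(53.7/10) = 234422.8815
  Source 2: 10^(80.6/10) = 114815362.1497
  Source 3: 10^(89.6/10) = 912010839.3559
  Source 4: 10^(57.4/10) = 549540.8739
Sum of linear values = 1027610165.261
L_total = 10 * log10(1027610165.261) = 90.12

90.12 dB


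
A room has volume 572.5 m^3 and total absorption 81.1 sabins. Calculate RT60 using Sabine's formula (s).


Given values:
  V = 572.5 m^3
  A = 81.1 sabins
Formula: RT60 = 0.161 * V / A
Numerator: 0.161 * 572.5 = 92.1725
RT60 = 92.1725 / 81.1 = 1.137

1.137 s


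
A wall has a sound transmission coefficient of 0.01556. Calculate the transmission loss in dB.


Given values:
  tau = 0.01556
Formula: TL = 10 * log10(1 / tau)
Compute 1 / tau = 1 / 0.01556 = 64.2674
Compute log10(64.2674) = 1.807991
TL = 10 * 1.807991 = 18.08

18.08 dB


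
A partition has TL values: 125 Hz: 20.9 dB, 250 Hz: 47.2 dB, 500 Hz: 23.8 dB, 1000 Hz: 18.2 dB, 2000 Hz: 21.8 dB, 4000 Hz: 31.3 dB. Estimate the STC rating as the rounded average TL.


Given TL values at each frequency:
  125 Hz: 20.9 dB
  250 Hz: 47.2 dB
  500 Hz: 23.8 dB
  1000 Hz: 18.2 dB
  2000 Hz: 21.8 dB
  4000 Hz: 31.3 dB
Formula: STC ~ round(average of TL values)
Sum = 20.9 + 47.2 + 23.8 + 18.2 + 21.8 + 31.3 = 163.2
Average = 163.2 / 6 = 27.2
Rounded: 27

27


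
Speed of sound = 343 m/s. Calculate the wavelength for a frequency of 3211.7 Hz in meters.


Given values:
  c = 343 m/s, f = 3211.7 Hz
Formula: lambda = c / f
lambda = 343 / 3211.7
lambda = 0.1068

0.1068 m


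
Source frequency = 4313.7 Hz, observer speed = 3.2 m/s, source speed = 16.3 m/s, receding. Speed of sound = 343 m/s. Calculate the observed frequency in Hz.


Given values:
  f_s = 4313.7 Hz, v_o = 3.2 m/s, v_s = 16.3 m/s
  Direction: receding
Formula: f_o = f_s * (c - v_o) / (c + v_s)
Numerator: c - v_o = 343 - 3.2 = 339.8
Denominator: c + v_s = 343 + 16.3 = 359.3
f_o = 4313.7 * 339.8 / 359.3 = 4079.59

4079.59 Hz


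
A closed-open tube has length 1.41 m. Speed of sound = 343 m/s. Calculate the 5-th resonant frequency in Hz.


Given values:
  Tube type: closed-open, L = 1.41 m, c = 343 m/s, n = 5
Formula: f_n = (2n - 1) * c / (4 * L)
Compute 2n - 1 = 2*5 - 1 = 9
Compute 4 * L = 4 * 1.41 = 5.64
f = 9 * 343 / 5.64
f = 547.34

547.34 Hz


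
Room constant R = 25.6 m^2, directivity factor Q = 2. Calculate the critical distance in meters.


Given values:
  R = 25.6 m^2, Q = 2
Formula: d_c = 0.141 * sqrt(Q * R)
Compute Q * R = 2 * 25.6 = 51.2
Compute sqrt(51.2) = 7.1554
d_c = 0.141 * 7.1554 = 1.009

1.009 m


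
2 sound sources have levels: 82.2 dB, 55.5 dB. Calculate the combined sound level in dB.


Formula: L_total = 10 * log10( sum(10^(Li/10)) )
  Source 1: 10^(82.2/10) = 165958690.7438
  Source 2: 10^(55.5/10) = 354813.3892
Sum of linear values = 166313504.133
L_total = 10 * log10(166313504.133) = 82.21

82.21 dB


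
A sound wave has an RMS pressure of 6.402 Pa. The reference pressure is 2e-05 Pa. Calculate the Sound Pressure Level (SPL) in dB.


Given values:
  p = 6.402 Pa
  p_ref = 2e-05 Pa
Formula: SPL = 20 * log10(p / p_ref)
Compute ratio: p / p_ref = 6.402 / 2e-05 = 320100
Compute log10: log10(320100) = 5.505286
Multiply: SPL = 20 * 5.505286 = 110.11

110.11 dB


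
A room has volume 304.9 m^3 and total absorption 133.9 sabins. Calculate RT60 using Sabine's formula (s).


Given values:
  V = 304.9 m^3
  A = 133.9 sabins
Formula: RT60 = 0.161 * V / A
Numerator: 0.161 * 304.9 = 49.0889
RT60 = 49.0889 / 133.9 = 0.367

0.367 s


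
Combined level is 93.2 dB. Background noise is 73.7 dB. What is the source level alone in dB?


Given values:
  L_total = 93.2 dB, L_bg = 73.7 dB
Formula: L_source = 10 * log10(10^(L_total/10) - 10^(L_bg/10))
Convert to linear:
  10^(93.2/10) = 2089296130.854
  10^(73.7/10) = 23442288.1532
Difference: 2089296130.854 - 23442288.1532 = 2065853842.7008
L_source = 10 * log10(2065853842.7008) = 93.15

93.15 dB


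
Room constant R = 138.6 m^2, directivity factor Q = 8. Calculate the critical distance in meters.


Given values:
  R = 138.6 m^2, Q = 8
Formula: d_c = 0.141 * sqrt(Q * R)
Compute Q * R = 8 * 138.6 = 1108.8
Compute sqrt(1108.8) = 33.2986
d_c = 0.141 * 33.2986 = 4.695

4.695 m


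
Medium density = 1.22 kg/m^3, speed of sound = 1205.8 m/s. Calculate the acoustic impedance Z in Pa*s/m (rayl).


Given values:
  rho = 1.22 kg/m^3
  c = 1205.8 m/s
Formula: Z = rho * c
Z = 1.22 * 1205.8
Z = 1471.08

1471.08 rayl


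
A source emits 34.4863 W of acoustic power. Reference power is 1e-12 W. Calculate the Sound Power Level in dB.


Given values:
  W = 34.4863 W
  W_ref = 1e-12 W
Formula: SWL = 10 * log10(W / W_ref)
Compute ratio: W / W_ref = 34486300000000
Compute log10: log10(34486300000000) = 13.537647
Multiply: SWL = 10 * 13.537647 = 135.38

135.38 dB


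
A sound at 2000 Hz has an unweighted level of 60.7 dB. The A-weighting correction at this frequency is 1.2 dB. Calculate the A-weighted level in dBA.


Given values:
  SPL = 60.7 dB
  A-weighting at 2000 Hz = 1.2 dB
Formula: L_A = SPL + A_weight
L_A = 60.7 + (1.2)
L_A = 61.9

61.9 dBA


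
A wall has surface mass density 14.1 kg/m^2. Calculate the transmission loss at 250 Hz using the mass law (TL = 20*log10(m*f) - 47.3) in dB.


Given values:
  m = 14.1 kg/m^2, f = 250 Hz
Formula: TL = 20 * log10(m * f) - 47.3
Compute m * f = 14.1 * 250 = 3525.0
Compute log10(3525.0) = 3.547159
Compute 20 * 3.547159 = 70.9432
TL = 70.9432 - 47.3 = 23.64

23.64 dB


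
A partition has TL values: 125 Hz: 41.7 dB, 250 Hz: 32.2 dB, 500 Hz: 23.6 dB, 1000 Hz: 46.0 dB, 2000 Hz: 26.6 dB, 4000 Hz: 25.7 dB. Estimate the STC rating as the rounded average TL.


Given TL values at each frequency:
  125 Hz: 41.7 dB
  250 Hz: 32.2 dB
  500 Hz: 23.6 dB
  1000 Hz: 46.0 dB
  2000 Hz: 26.6 dB
  4000 Hz: 25.7 dB
Formula: STC ~ round(average of TL values)
Sum = 41.7 + 32.2 + 23.6 + 46.0 + 26.6 + 25.7 = 195.8
Average = 195.8 / 6 = 32.63
Rounded: 33

33


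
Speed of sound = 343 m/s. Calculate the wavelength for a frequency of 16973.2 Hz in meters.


Given values:
  c = 343 m/s, f = 16973.2 Hz
Formula: lambda = c / f
lambda = 343 / 16973.2
lambda = 0.0202

0.0202 m


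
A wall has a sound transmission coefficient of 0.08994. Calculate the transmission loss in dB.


Given values:
  tau = 0.08994
Formula: TL = 10 * log10(1 / tau)
Compute 1 / tau = 1 / 0.08994 = 11.1185
Compute log10(11.1185) = 1.046046
TL = 10 * 1.046046 = 10.46

10.46 dB


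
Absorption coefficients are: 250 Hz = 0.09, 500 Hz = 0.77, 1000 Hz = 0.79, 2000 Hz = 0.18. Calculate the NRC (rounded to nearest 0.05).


Given values:
  a_250 = 0.09, a_500 = 0.77
  a_1000 = 0.79, a_2000 = 0.18
Formula: NRC = (a250 + a500 + a1000 + a2000) / 4
Sum = 0.09 + 0.77 + 0.79 + 0.18 = 1.83
NRC = 1.83 / 4 = 0.4575
Rounded to nearest 0.05: 0.45

0.45


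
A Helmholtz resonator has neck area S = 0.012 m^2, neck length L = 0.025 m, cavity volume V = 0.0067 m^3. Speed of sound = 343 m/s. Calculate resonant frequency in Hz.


Given values:
  S = 0.012 m^2, L = 0.025 m, V = 0.0067 m^3, c = 343 m/s
Formula: f = (c / (2*pi)) * sqrt(S / (V * L))
Compute V * L = 0.0067 * 0.025 = 0.0001675
Compute S / (V * L) = 0.012 / 0.0001675 = 71.6418
Compute sqrt(71.6418) = 8.464148
Compute c / (2*pi) = 343 / 6.283185 = 54.590148
f = 54.590148 * 8.464148 = 462.06

462.06 Hz


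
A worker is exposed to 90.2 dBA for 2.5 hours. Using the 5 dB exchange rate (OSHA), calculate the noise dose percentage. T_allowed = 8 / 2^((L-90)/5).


Given values:
  L = 90.2 dBA, T = 2.5 hours
Formula: T_allowed = 8 / 2^((L - 90) / 5)
Compute exponent: (90.2 - 90) / 5 = 0.04
Compute 2^(0.04) = 1.028114
T_allowed = 8 / 1.028114 = 7.781238 hours
Dose = (T / T_allowed) * 100
Dose = (2.5 / 7.781238) * 100 = 32.13

32.13 %


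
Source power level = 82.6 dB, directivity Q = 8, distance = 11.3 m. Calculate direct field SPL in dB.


Given values:
  Lw = 82.6 dB, Q = 8, r = 11.3 m
Formula: SPL = Lw + 10 * log10(Q / (4 * pi * r^2))
Compute 4 * pi * r^2 = 4 * pi * 11.3^2 = 1604.5999
Compute Q / denom = 8 / 1604.5999 = 0.00498567
Compute 10 * log10(0.00498567) = -23.0228
SPL = 82.6 + (-23.0228) = 59.58

59.58 dB


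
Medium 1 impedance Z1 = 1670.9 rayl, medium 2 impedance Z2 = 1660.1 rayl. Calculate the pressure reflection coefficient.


Given values:
  Z1 = 1670.9 rayl, Z2 = 1660.1 rayl
Formula: R = (Z2 - Z1) / (Z2 + Z1)
Numerator: Z2 - Z1 = 1660.1 - 1670.9 = -10.8
Denominator: Z2 + Z1 = 1660.1 + 1670.9 = 3331.0
R = -10.8 / 3331.0 = -0.0032

-0.0032


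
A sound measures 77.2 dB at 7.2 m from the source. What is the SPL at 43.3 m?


Given values:
  SPL1 = 77.2 dB, r1 = 7.2 m, r2 = 43.3 m
Formula: SPL2 = SPL1 - 20 * log10(r2 / r1)
Compute ratio: r2 / r1 = 43.3 / 7.2 = 6.0139
Compute log10: log10(6.0139) = 0.779156
Compute drop: 20 * 0.779156 = 15.5831
SPL2 = 77.2 - 15.5831 = 61.62

61.62 dB


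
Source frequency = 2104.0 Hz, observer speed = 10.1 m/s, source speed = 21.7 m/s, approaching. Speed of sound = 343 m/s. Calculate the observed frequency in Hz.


Given values:
  f_s = 2104.0 Hz, v_o = 10.1 m/s, v_s = 21.7 m/s
  Direction: approaching
Formula: f_o = f_s * (c + v_o) / (c - v_s)
Numerator: c + v_o = 343 + 10.1 = 353.1
Denominator: c - v_s = 343 - 21.7 = 321.3
f_o = 2104.0 * 353.1 / 321.3 = 2312.24

2312.24 Hz


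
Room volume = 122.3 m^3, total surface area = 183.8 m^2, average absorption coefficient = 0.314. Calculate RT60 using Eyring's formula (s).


Given values:
  V = 122.3 m^3, S = 183.8 m^2, alpha = 0.314
Formula: RT60 = 0.161 * V / (-S * ln(1 - alpha))
Compute ln(1 - 0.314) = ln(0.686) = -0.376878
Denominator: -183.8 * -0.376878 = 69.2702
Numerator: 0.161 * 122.3 = 19.6903
RT60 = 19.6903 / 69.2702 = 0.284

0.284 s


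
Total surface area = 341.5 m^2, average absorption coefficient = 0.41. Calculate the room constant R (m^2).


Given values:
  S = 341.5 m^2, alpha = 0.41
Formula: R = S * alpha / (1 - alpha)
Numerator: 341.5 * 0.41 = 140.015
Denominator: 1 - 0.41 = 0.59
R = 140.015 / 0.59 = 237.31

237.31 m^2


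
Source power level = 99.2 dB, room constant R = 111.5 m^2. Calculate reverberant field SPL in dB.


Given values:
  Lw = 99.2 dB, R = 111.5 m^2
Formula: SPL = Lw + 10 * log10(4 / R)
Compute 4 / R = 4 / 111.5 = 0.035874
Compute 10 * log10(0.035874) = -14.4522
SPL = 99.2 + (-14.4522) = 84.75

84.75 dB


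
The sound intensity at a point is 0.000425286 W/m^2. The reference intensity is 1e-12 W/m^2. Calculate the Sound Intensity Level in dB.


Given values:
  I = 0.000425286 W/m^2
  I_ref = 1e-12 W/m^2
Formula: SIL = 10 * log10(I / I_ref)
Compute ratio: I / I_ref = 425286000
Compute log10: log10(425286000) = 8.628681
Multiply: SIL = 10 * 8.628681 = 86.29

86.29 dB


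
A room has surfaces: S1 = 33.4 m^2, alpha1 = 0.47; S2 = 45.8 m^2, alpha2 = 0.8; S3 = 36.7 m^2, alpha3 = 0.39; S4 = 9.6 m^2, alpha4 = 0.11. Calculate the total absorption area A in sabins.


Given surfaces:
  Surface 1: 33.4 * 0.47 = 15.698
  Surface 2: 45.8 * 0.8 = 36.64
  Surface 3: 36.7 * 0.39 = 14.313
  Surface 4: 9.6 * 0.11 = 1.056
Formula: A = sum(Si * alpha_i)
A = 15.698 + 36.64 + 14.313 + 1.056
A = 67.71

67.71 sabins


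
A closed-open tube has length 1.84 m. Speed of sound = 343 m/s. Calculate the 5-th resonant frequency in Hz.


Given values:
  Tube type: closed-open, L = 1.84 m, c = 343 m/s, n = 5
Formula: f_n = (2n - 1) * c / (4 * L)
Compute 2n - 1 = 2*5 - 1 = 9
Compute 4 * L = 4 * 1.84 = 7.36
f = 9 * 343 / 7.36
f = 419.43

419.43 Hz


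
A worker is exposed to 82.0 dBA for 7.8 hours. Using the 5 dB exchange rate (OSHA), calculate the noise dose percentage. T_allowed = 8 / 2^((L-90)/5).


Given values:
  L = 82.0 dBA, T = 7.8 hours
Formula: T_allowed = 8 / 2^((L - 90) / 5)
Compute exponent: (82.0 - 90) / 5 = -1.6
Compute 2^(-1.6) = 0.329877
T_allowed = 8 / 0.329877 = 24.251463 hours
Dose = (T / T_allowed) * 100
Dose = (7.8 / 24.251463) * 100 = 32.16

32.16 %


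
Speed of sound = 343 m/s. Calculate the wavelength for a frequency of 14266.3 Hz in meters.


Given values:
  c = 343 m/s, f = 14266.3 Hz
Formula: lambda = c / f
lambda = 343 / 14266.3
lambda = 0.024

0.024 m


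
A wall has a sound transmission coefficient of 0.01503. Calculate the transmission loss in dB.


Given values:
  tau = 0.01503
Formula: TL = 10 * log10(1 / tau)
Compute 1 / tau = 1 / 0.01503 = 66.5336
Compute log10(66.5336) = 1.823041
TL = 10 * 1.823041 = 18.23

18.23 dB


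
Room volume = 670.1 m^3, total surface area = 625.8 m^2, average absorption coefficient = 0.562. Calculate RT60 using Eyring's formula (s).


Given values:
  V = 670.1 m^3, S = 625.8 m^2, alpha = 0.562
Formula: RT60 = 0.161 * V / (-S * ln(1 - alpha))
Compute ln(1 - 0.562) = ln(0.438) = -0.825536
Denominator: -625.8 * -0.825536 = 516.6204
Numerator: 0.161 * 670.1 = 107.8861
RT60 = 107.8861 / 516.6204 = 0.209

0.209 s


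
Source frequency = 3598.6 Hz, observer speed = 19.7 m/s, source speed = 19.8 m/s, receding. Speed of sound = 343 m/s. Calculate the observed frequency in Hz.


Given values:
  f_s = 3598.6 Hz, v_o = 19.7 m/s, v_s = 19.8 m/s
  Direction: receding
Formula: f_o = f_s * (c - v_o) / (c + v_s)
Numerator: c - v_o = 343 - 19.7 = 323.3
Denominator: c + v_s = 343 + 19.8 = 362.8
f_o = 3598.6 * 323.3 / 362.8 = 3206.8

3206.8 Hz


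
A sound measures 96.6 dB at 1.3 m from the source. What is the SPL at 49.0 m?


Given values:
  SPL1 = 96.6 dB, r1 = 1.3 m, r2 = 49.0 m
Formula: SPL2 = SPL1 - 20 * log10(r2 / r1)
Compute ratio: r2 / r1 = 49.0 / 1.3 = 37.6923
Compute log10: log10(37.6923) = 1.576253
Compute drop: 20 * 1.576253 = 31.5251
SPL2 = 96.6 - 31.5251 = 65.07

65.07 dB


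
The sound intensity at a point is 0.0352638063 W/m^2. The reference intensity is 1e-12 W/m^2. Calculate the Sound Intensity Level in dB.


Given values:
  I = 0.0352638063 W/m^2
  I_ref = 1e-12 W/m^2
Formula: SIL = 10 * log10(I / I_ref)
Compute ratio: I / I_ref = 35263806300
Compute log10: log10(35263806300) = 10.547329
Multiply: SIL = 10 * 10.547329 = 105.47

105.47 dB


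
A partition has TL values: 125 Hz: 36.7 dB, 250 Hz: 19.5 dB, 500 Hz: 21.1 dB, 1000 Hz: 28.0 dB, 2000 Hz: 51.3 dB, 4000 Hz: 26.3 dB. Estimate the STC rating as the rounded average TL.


Given TL values at each frequency:
  125 Hz: 36.7 dB
  250 Hz: 19.5 dB
  500 Hz: 21.1 dB
  1000 Hz: 28.0 dB
  2000 Hz: 51.3 dB
  4000 Hz: 26.3 dB
Formula: STC ~ round(average of TL values)
Sum = 36.7 + 19.5 + 21.1 + 28.0 + 51.3 + 26.3 = 182.9
Average = 182.9 / 6 = 30.48
Rounded: 30

30


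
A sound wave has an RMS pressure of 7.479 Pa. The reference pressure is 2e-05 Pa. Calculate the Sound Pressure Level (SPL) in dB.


Given values:
  p = 7.479 Pa
  p_ref = 2e-05 Pa
Formula: SPL = 20 * log10(p / p_ref)
Compute ratio: p / p_ref = 7.479 / 2e-05 = 373950
Compute log10: log10(373950) = 5.572814
Multiply: SPL = 20 * 5.572814 = 111.46

111.46 dB


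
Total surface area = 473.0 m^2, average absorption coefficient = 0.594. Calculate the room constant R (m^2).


Given values:
  S = 473.0 m^2, alpha = 0.594
Formula: R = S * alpha / (1 - alpha)
Numerator: 473.0 * 0.594 = 280.962
Denominator: 1 - 0.594 = 0.406
R = 280.962 / 0.406 = 692.02

692.02 m^2


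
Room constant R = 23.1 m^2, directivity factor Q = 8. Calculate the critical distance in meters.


Given values:
  R = 23.1 m^2, Q = 8
Formula: d_c = 0.141 * sqrt(Q * R)
Compute Q * R = 8 * 23.1 = 184.8
Compute sqrt(184.8) = 13.5941
d_c = 0.141 * 13.5941 = 1.917

1.917 m


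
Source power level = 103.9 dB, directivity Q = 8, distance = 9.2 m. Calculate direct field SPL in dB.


Given values:
  Lw = 103.9 dB, Q = 8, r = 9.2 m
Formula: SPL = Lw + 10 * log10(Q / (4 * pi * r^2))
Compute 4 * pi * r^2 = 4 * pi * 9.2^2 = 1063.6176
Compute Q / denom = 8 / 1063.6176 = 0.0075215
Compute 10 * log10(0.0075215) = -21.237
SPL = 103.9 + (-21.237) = 82.66

82.66 dB


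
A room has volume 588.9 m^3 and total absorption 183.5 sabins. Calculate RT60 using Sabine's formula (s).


Given values:
  V = 588.9 m^3
  A = 183.5 sabins
Formula: RT60 = 0.161 * V / A
Numerator: 0.161 * 588.9 = 94.8129
RT60 = 94.8129 / 183.5 = 0.517

0.517 s


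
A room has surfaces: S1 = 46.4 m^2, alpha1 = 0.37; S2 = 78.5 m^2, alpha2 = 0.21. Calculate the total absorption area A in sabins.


Given surfaces:
  Surface 1: 46.4 * 0.37 = 17.168
  Surface 2: 78.5 * 0.21 = 16.485
Formula: A = sum(Si * alpha_i)
A = 17.168 + 16.485
A = 33.65

33.65 sabins


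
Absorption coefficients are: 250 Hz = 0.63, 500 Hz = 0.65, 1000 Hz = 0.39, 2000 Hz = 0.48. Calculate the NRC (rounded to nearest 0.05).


Given values:
  a_250 = 0.63, a_500 = 0.65
  a_1000 = 0.39, a_2000 = 0.48
Formula: NRC = (a250 + a500 + a1000 + a2000) / 4
Sum = 0.63 + 0.65 + 0.39 + 0.48 = 2.15
NRC = 2.15 / 4 = 0.5375
Rounded to nearest 0.05: 0.55

0.55


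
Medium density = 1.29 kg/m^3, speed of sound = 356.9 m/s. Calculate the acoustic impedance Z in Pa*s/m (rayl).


Given values:
  rho = 1.29 kg/m^3
  c = 356.9 m/s
Formula: Z = rho * c
Z = 1.29 * 356.9
Z = 460.4

460.4 rayl


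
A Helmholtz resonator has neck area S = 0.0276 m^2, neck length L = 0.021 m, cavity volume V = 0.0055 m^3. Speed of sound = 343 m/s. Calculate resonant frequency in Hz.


Given values:
  S = 0.0276 m^2, L = 0.021 m, V = 0.0055 m^3, c = 343 m/s
Formula: f = (c / (2*pi)) * sqrt(S / (V * L))
Compute V * L = 0.0055 * 0.021 = 0.0001155
Compute S / (V * L) = 0.0276 / 0.0001155 = 238.961
Compute sqrt(238.961) = 15.458363
Compute c / (2*pi) = 343 / 6.283185 = 54.590148
f = 54.590148 * 15.458363 = 843.87

843.87 Hz


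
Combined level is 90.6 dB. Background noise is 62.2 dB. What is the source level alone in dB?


Given values:
  L_total = 90.6 dB, L_bg = 62.2 dB
Formula: L_source = 10 * log10(10^(L_total/10) - 10^(L_bg/10))
Convert to linear:
  10^(90.6/10) = 1148153621.4969
  10^(62.2/10) = 1659586.9074
Difference: 1148153621.4969 - 1659586.9074 = 1146494034.5895
L_source = 10 * log10(1146494034.5895) = 90.59

90.59 dB


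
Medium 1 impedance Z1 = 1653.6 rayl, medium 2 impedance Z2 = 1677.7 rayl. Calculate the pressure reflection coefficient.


Given values:
  Z1 = 1653.6 rayl, Z2 = 1677.7 rayl
Formula: R = (Z2 - Z1) / (Z2 + Z1)
Numerator: Z2 - Z1 = 1677.7 - 1653.6 = 24.1
Denominator: Z2 + Z1 = 1677.7 + 1653.6 = 3331.3
R = 24.1 / 3331.3 = 0.0072

0.0072


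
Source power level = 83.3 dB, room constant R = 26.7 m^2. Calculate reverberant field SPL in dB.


Given values:
  Lw = 83.3 dB, R = 26.7 m^2
Formula: SPL = Lw + 10 * log10(4 / R)
Compute 4 / R = 4 / 26.7 = 0.149813
Compute 10 * log10(0.149813) = -8.2445
SPL = 83.3 + (-8.2445) = 75.06

75.06 dB


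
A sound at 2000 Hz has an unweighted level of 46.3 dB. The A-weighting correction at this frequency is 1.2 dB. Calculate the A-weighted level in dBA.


Given values:
  SPL = 46.3 dB
  A-weighting at 2000 Hz = 1.2 dB
Formula: L_A = SPL + A_weight
L_A = 46.3 + (1.2)
L_A = 47.5

47.5 dBA


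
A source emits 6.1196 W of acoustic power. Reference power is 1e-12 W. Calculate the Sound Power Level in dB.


Given values:
  W = 6.1196 W
  W_ref = 1e-12 W
Formula: SWL = 10 * log10(W / W_ref)
Compute ratio: W / W_ref = 6119600000000
Compute log10: log10(6119600000000) = 12.786723
Multiply: SWL = 10 * 12.786723 = 127.87

127.87 dB


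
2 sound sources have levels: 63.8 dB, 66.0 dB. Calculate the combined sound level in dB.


Formula: L_total = 10 * log10( sum(10^(Li/10)) )
  Source 1: 10^(63.8/10) = 2398832.919
  Source 2: 10^(66.0/10) = 3981071.7055
Sum of linear values = 6379904.6245
L_total = 10 * log10(6379904.6245) = 68.05

68.05 dB


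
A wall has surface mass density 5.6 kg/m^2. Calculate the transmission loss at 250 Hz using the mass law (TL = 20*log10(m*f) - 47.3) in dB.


Given values:
  m = 5.6 kg/m^2, f = 250 Hz
Formula: TL = 20 * log10(m * f) - 47.3
Compute m * f = 5.6 * 250 = 1400.0
Compute log10(1400.0) = 3.146128
Compute 20 * 3.146128 = 62.9226
TL = 62.9226 - 47.3 = 15.62

15.62 dB


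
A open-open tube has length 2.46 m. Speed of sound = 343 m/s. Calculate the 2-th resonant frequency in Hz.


Given values:
  Tube type: open-open, L = 2.46 m, c = 343 m/s, n = 2
Formula: f_n = n * c / (2 * L)
Compute 2 * L = 2 * 2.46 = 4.92
f = 2 * 343 / 4.92
f = 139.43

139.43 Hz


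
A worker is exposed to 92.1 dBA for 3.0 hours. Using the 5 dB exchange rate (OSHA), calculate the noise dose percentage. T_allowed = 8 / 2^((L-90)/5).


Given values:
  L = 92.1 dBA, T = 3.0 hours
Formula: T_allowed = 8 / 2^((L - 90) / 5)
Compute exponent: (92.1 - 90) / 5 = 0.42
Compute 2^(0.42) = 1.337928
T_allowed = 8 / 1.337928 = 5.979395 hours
Dose = (T / T_allowed) * 100
Dose = (3.0 / 5.979395) * 100 = 50.17

50.17 %


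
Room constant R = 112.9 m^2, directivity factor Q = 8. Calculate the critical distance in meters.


Given values:
  R = 112.9 m^2, Q = 8
Formula: d_c = 0.141 * sqrt(Q * R)
Compute Q * R = 8 * 112.9 = 903.2
Compute sqrt(903.2) = 30.0533
d_c = 0.141 * 30.0533 = 4.238

4.238 m


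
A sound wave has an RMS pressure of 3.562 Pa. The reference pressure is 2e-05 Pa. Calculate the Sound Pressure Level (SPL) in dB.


Given values:
  p = 3.562 Pa
  p_ref = 2e-05 Pa
Formula: SPL = 20 * log10(p / p_ref)
Compute ratio: p / p_ref = 3.562 / 2e-05 = 178100
Compute log10: log10(178100) = 5.250664
Multiply: SPL = 20 * 5.250664 = 105.01

105.01 dB


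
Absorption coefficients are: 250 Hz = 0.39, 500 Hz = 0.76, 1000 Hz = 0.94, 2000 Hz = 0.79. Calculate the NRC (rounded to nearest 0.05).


Given values:
  a_250 = 0.39, a_500 = 0.76
  a_1000 = 0.94, a_2000 = 0.79
Formula: NRC = (a250 + a500 + a1000 + a2000) / 4
Sum = 0.39 + 0.76 + 0.94 + 0.79 = 2.88
NRC = 2.88 / 4 = 0.72
Rounded to nearest 0.05: 0.7

0.7


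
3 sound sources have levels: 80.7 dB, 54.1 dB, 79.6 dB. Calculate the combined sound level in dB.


Formula: L_total = 10 * log10( sum(10^(Li/10)) )
  Source 1: 10^(80.7/10) = 117489755.494
  Source 2: 10^(54.1/10) = 257039.5783
  Source 3: 10^(79.6/10) = 91201083.9356
Sum of linear values = 208947879.0079
L_total = 10 * log10(208947879.0079) = 83.2

83.2 dB


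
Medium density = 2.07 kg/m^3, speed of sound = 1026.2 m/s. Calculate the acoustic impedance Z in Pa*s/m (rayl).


Given values:
  rho = 2.07 kg/m^3
  c = 1026.2 m/s
Formula: Z = rho * c
Z = 2.07 * 1026.2
Z = 2124.23

2124.23 rayl


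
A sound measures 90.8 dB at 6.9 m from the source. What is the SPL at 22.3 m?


Given values:
  SPL1 = 90.8 dB, r1 = 6.9 m, r2 = 22.3 m
Formula: SPL2 = SPL1 - 20 * log10(r2 / r1)
Compute ratio: r2 / r1 = 22.3 / 6.9 = 3.2319
Compute log10: log10(3.2319) = 0.509458
Compute drop: 20 * 0.509458 = 10.1892
SPL2 = 90.8 - 10.1892 = 80.61

80.61 dB


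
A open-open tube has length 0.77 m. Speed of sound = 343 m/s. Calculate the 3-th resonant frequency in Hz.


Given values:
  Tube type: open-open, L = 0.77 m, c = 343 m/s, n = 3
Formula: f_n = n * c / (2 * L)
Compute 2 * L = 2 * 0.77 = 1.54
f = 3 * 343 / 1.54
f = 668.18

668.18 Hz


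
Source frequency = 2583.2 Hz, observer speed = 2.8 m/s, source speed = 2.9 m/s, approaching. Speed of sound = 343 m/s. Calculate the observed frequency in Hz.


Given values:
  f_s = 2583.2 Hz, v_o = 2.8 m/s, v_s = 2.9 m/s
  Direction: approaching
Formula: f_o = f_s * (c + v_o) / (c - v_s)
Numerator: c + v_o = 343 + 2.8 = 345.8
Denominator: c - v_s = 343 - 2.9 = 340.1
f_o = 2583.2 * 345.8 / 340.1 = 2626.49

2626.49 Hz


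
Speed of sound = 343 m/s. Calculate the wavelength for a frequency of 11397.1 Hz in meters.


Given values:
  c = 343 m/s, f = 11397.1 Hz
Formula: lambda = c / f
lambda = 343 / 11397.1
lambda = 0.0301

0.0301 m


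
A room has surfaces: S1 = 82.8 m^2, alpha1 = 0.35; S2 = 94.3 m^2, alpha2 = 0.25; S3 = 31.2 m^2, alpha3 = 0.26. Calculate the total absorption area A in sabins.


Given surfaces:
  Surface 1: 82.8 * 0.35 = 28.98
  Surface 2: 94.3 * 0.25 = 23.575
  Surface 3: 31.2 * 0.26 = 8.112
Formula: A = sum(Si * alpha_i)
A = 28.98 + 23.575 + 8.112
A = 60.67

60.67 sabins


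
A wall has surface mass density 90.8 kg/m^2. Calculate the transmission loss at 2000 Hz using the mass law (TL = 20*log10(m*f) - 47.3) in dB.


Given values:
  m = 90.8 kg/m^2, f = 2000 Hz
Formula: TL = 20 * log10(m * f) - 47.3
Compute m * f = 90.8 * 2000 = 181600.0
Compute log10(181600.0) = 5.259116
Compute 20 * 5.259116 = 105.1823
TL = 105.1823 - 47.3 = 57.88

57.88 dB


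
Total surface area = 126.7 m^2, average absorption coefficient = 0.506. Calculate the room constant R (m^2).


Given values:
  S = 126.7 m^2, alpha = 0.506
Formula: R = S * alpha / (1 - alpha)
Numerator: 126.7 * 0.506 = 64.1102
Denominator: 1 - 0.506 = 0.494
R = 64.1102 / 0.494 = 129.78

129.78 m^2


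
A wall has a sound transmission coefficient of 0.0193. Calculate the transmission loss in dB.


Given values:
  tau = 0.0193
Formula: TL = 10 * log10(1 / tau)
Compute 1 / tau = 1 / 0.0193 = 51.8135
Compute log10(51.8135) = 1.714443
TL = 10 * 1.714443 = 17.14

17.14 dB


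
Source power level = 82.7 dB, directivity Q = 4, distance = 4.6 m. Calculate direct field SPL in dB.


Given values:
  Lw = 82.7 dB, Q = 4, r = 4.6 m
Formula: SPL = Lw + 10 * log10(Q / (4 * pi * r^2))
Compute 4 * pi * r^2 = 4 * pi * 4.6^2 = 265.9044
Compute Q / denom = 4 / 265.9044 = 0.015043
Compute 10 * log10(0.015043) = -18.2267
SPL = 82.7 + (-18.2267) = 64.47

64.47 dB


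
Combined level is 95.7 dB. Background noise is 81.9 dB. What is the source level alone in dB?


Given values:
  L_total = 95.7 dB, L_bg = 81.9 dB
Formula: L_source = 10 * log10(10^(L_total/10) - 10^(L_bg/10))
Convert to linear:
  10^(95.7/10) = 3715352290.9717
  10^(81.9/10) = 154881661.8912
Difference: 3715352290.9717 - 154881661.8912 = 3560470629.0805
L_source = 10 * log10(3560470629.0805) = 95.52

95.52 dB


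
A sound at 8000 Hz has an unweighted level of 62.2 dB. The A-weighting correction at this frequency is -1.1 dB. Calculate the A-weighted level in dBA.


Given values:
  SPL = 62.2 dB
  A-weighting at 8000 Hz = -1.1 dB
Formula: L_A = SPL + A_weight
L_A = 62.2 + (-1.1)
L_A = 61.1

61.1 dBA


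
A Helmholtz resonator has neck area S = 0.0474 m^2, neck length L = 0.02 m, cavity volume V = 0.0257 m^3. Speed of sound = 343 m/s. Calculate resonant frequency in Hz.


Given values:
  S = 0.0474 m^2, L = 0.02 m, V = 0.0257 m^3, c = 343 m/s
Formula: f = (c / (2*pi)) * sqrt(S / (V * L))
Compute V * L = 0.0257 * 0.02 = 0.000514
Compute S / (V * L) = 0.0474 / 0.000514 = 92.2179
Compute sqrt(92.2179) = 9.603015
Compute c / (2*pi) = 343 / 6.283185 = 54.590148
f = 54.590148 * 9.603015 = 524.23

524.23 Hz


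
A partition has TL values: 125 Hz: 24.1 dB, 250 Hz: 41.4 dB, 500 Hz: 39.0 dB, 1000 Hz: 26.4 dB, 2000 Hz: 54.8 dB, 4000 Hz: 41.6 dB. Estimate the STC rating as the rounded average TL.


Given TL values at each frequency:
  125 Hz: 24.1 dB
  250 Hz: 41.4 dB
  500 Hz: 39.0 dB
  1000 Hz: 26.4 dB
  2000 Hz: 54.8 dB
  4000 Hz: 41.6 dB
Formula: STC ~ round(average of TL values)
Sum = 24.1 + 41.4 + 39.0 + 26.4 + 54.8 + 41.6 = 227.3
Average = 227.3 / 6 = 37.88
Rounded: 38

38


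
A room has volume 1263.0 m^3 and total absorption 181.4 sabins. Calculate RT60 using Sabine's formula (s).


Given values:
  V = 1263.0 m^3
  A = 181.4 sabins
Formula: RT60 = 0.161 * V / A
Numerator: 0.161 * 1263.0 = 203.343
RT60 = 203.343 / 181.4 = 1.121

1.121 s


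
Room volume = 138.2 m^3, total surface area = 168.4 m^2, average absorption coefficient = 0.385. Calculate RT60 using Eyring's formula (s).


Given values:
  V = 138.2 m^3, S = 168.4 m^2, alpha = 0.385
Formula: RT60 = 0.161 * V / (-S * ln(1 - alpha))
Compute ln(1 - 0.385) = ln(0.615) = -0.486133
Denominator: -168.4 * -0.486133 = 81.8648
Numerator: 0.161 * 138.2 = 22.2502
RT60 = 22.2502 / 81.8648 = 0.272

0.272 s


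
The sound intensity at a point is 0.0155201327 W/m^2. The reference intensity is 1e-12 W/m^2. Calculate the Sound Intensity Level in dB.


Given values:
  I = 0.0155201327 W/m^2
  I_ref = 1e-12 W/m^2
Formula: SIL = 10 * log10(I / I_ref)
Compute ratio: I / I_ref = 15520132700
Compute log10: log10(15520132700) = 10.190895
Multiply: SIL = 10 * 10.190895 = 101.91

101.91 dB


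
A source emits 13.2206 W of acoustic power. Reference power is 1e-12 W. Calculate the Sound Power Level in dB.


Given values:
  W = 13.2206 W
  W_ref = 1e-12 W
Formula: SWL = 10 * log10(W / W_ref)
Compute ratio: W / W_ref = 13220600000000
Compute log10: log10(13220600000000) = 13.121251
Multiply: SWL = 10 * 13.121251 = 131.21

131.21 dB


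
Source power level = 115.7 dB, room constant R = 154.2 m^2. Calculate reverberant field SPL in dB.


Given values:
  Lw = 115.7 dB, R = 154.2 m^2
Formula: SPL = Lw + 10 * log10(4 / R)
Compute 4 / R = 4 / 154.2 = 0.02594
Compute 10 * log10(0.02594) = -15.8603
SPL = 115.7 + (-15.8603) = 99.84

99.84 dB


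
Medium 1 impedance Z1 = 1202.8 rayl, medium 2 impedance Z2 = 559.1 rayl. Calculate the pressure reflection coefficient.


Given values:
  Z1 = 1202.8 rayl, Z2 = 559.1 rayl
Formula: R = (Z2 - Z1) / (Z2 + Z1)
Numerator: Z2 - Z1 = 559.1 - 1202.8 = -643.7
Denominator: Z2 + Z1 = 559.1 + 1202.8 = 1761.9
R = -643.7 / 1761.9 = -0.3653

-0.3653


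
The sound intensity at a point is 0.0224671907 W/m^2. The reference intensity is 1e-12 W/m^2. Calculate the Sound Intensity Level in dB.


Given values:
  I = 0.0224671907 W/m^2
  I_ref = 1e-12 W/m^2
Formula: SIL = 10 * log10(I / I_ref)
Compute ratio: I / I_ref = 22467190700
Compute log10: log10(22467190700) = 10.351549
Multiply: SIL = 10 * 10.351549 = 103.52

103.52 dB


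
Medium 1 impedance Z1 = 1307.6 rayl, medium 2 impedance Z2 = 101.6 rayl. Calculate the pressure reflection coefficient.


Given values:
  Z1 = 1307.6 rayl, Z2 = 101.6 rayl
Formula: R = (Z2 - Z1) / (Z2 + Z1)
Numerator: Z2 - Z1 = 101.6 - 1307.6 = -1206.0
Denominator: Z2 + Z1 = 101.6 + 1307.6 = 1409.2
R = -1206.0 / 1409.2 = -0.8558

-0.8558


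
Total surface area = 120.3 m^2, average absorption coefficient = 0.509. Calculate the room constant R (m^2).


Given values:
  S = 120.3 m^2, alpha = 0.509
Formula: R = S * alpha / (1 - alpha)
Numerator: 120.3 * 0.509 = 61.2327
Denominator: 1 - 0.509 = 0.491
R = 61.2327 / 0.491 = 124.71

124.71 m^2


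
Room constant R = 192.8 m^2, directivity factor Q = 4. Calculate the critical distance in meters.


Given values:
  R = 192.8 m^2, Q = 4
Formula: d_c = 0.141 * sqrt(Q * R)
Compute Q * R = 4 * 192.8 = 771.2
Compute sqrt(771.2) = 27.7705
d_c = 0.141 * 27.7705 = 3.916

3.916 m


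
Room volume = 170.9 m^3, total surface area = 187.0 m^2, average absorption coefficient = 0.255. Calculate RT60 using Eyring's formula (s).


Given values:
  V = 170.9 m^3, S = 187.0 m^2, alpha = 0.255
Formula: RT60 = 0.161 * V / (-S * ln(1 - alpha))
Compute ln(1 - 0.255) = ln(0.745) = -0.294371
Denominator: -187.0 * -0.294371 = 55.0474
Numerator: 0.161 * 170.9 = 27.5149
RT60 = 27.5149 / 55.0474 = 0.5

0.5 s


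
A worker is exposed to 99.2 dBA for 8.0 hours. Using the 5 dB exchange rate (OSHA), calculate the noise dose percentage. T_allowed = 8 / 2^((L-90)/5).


Given values:
  L = 99.2 dBA, T = 8.0 hours
Formula: T_allowed = 8 / 2^((L - 90) / 5)
Compute exponent: (99.2 - 90) / 5 = 1.84
Compute 2^(1.84) = 3.5801
T_allowed = 8 / 3.5801 = 2.234574 hours
Dose = (T / T_allowed) * 100
Dose = (8.0 / 2.234574) * 100 = 358.01

358.01 %


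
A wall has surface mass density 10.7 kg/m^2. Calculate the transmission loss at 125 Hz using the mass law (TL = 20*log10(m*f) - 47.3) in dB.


Given values:
  m = 10.7 kg/m^2, f = 125 Hz
Formula: TL = 20 * log10(m * f) - 47.3
Compute m * f = 10.7 * 125 = 1337.5
Compute log10(1337.5) = 3.126294
Compute 20 * 3.126294 = 62.5259
TL = 62.5259 - 47.3 = 15.23

15.23 dB


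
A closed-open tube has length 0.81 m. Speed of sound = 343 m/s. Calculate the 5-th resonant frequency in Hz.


Given values:
  Tube type: closed-open, L = 0.81 m, c = 343 m/s, n = 5
Formula: f_n = (2n - 1) * c / (4 * L)
Compute 2n - 1 = 2*5 - 1 = 9
Compute 4 * L = 4 * 0.81 = 3.24
f = 9 * 343 / 3.24
f = 952.78

952.78 Hz


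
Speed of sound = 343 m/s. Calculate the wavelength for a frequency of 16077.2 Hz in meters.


Given values:
  c = 343 m/s, f = 16077.2 Hz
Formula: lambda = c / f
lambda = 343 / 16077.2
lambda = 0.0213

0.0213 m


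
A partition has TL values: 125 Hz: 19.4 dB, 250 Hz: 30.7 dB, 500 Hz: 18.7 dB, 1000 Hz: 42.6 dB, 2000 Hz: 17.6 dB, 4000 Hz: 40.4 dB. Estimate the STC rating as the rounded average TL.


Given TL values at each frequency:
  125 Hz: 19.4 dB
  250 Hz: 30.7 dB
  500 Hz: 18.7 dB
  1000 Hz: 42.6 dB
  2000 Hz: 17.6 dB
  4000 Hz: 40.4 dB
Formula: STC ~ round(average of TL values)
Sum = 19.4 + 30.7 + 18.7 + 42.6 + 17.6 + 40.4 = 169.4
Average = 169.4 / 6 = 28.23
Rounded: 28

28


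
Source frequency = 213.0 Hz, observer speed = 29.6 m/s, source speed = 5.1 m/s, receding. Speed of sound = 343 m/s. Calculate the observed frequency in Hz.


Given values:
  f_s = 213.0 Hz, v_o = 29.6 m/s, v_s = 5.1 m/s
  Direction: receding
Formula: f_o = f_s * (c - v_o) / (c + v_s)
Numerator: c - v_o = 343 - 29.6 = 313.4
Denominator: c + v_s = 343 + 5.1 = 348.1
f_o = 213.0 * 313.4 / 348.1 = 191.77

191.77 Hz


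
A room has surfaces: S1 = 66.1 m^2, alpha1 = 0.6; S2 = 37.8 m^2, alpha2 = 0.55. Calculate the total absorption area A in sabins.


Given surfaces:
  Surface 1: 66.1 * 0.6 = 39.66
  Surface 2: 37.8 * 0.55 = 20.79
Formula: A = sum(Si * alpha_i)
A = 39.66 + 20.79
A = 60.45

60.45 sabins


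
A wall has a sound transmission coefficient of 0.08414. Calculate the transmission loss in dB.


Given values:
  tau = 0.08414
Formula: TL = 10 * log10(1 / tau)
Compute 1 / tau = 1 / 0.08414 = 11.885
Compute log10(11.885) = 1.074999
TL = 10 * 1.074999 = 10.75

10.75 dB


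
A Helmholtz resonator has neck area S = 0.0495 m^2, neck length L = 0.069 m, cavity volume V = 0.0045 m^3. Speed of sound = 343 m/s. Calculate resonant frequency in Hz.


Given values:
  S = 0.0495 m^2, L = 0.069 m, V = 0.0045 m^3, c = 343 m/s
Formula: f = (c / (2*pi)) * sqrt(S / (V * L))
Compute V * L = 0.0045 * 0.069 = 0.0003105
Compute S / (V * L) = 0.0495 / 0.0003105 = 159.4203
Compute sqrt(159.4203) = 12.626175
Compute c / (2*pi) = 343 / 6.283185 = 54.590148
f = 54.590148 * 12.626175 = 689.26

689.26 Hz


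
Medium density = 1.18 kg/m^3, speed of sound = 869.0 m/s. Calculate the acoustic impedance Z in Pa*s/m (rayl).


Given values:
  rho = 1.18 kg/m^3
  c = 869.0 m/s
Formula: Z = rho * c
Z = 1.18 * 869.0
Z = 1025.42

1025.42 rayl


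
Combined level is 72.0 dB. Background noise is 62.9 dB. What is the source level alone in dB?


Given values:
  L_total = 72.0 dB, L_bg = 62.9 dB
Formula: L_source = 10 * log10(10^(L_total/10) - 10^(L_bg/10))
Convert to linear:
  10^(72.0/10) = 15848931.9246
  10^(62.9/10) = 1949844.5998
Difference: 15848931.9246 - 1949844.5998 = 13899087.3248
L_source = 10 * log10(13899087.3248) = 71.43

71.43 dB


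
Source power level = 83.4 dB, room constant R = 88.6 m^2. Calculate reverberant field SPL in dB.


Given values:
  Lw = 83.4 dB, R = 88.6 m^2
Formula: SPL = Lw + 10 * log10(4 / R)
Compute 4 / R = 4 / 88.6 = 0.045147
Compute 10 * log10(0.045147) = -13.4537
SPL = 83.4 + (-13.4537) = 69.95

69.95 dB


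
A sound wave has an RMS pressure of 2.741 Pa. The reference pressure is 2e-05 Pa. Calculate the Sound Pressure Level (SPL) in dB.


Given values:
  p = 2.741 Pa
  p_ref = 2e-05 Pa
Formula: SPL = 20 * log10(p / p_ref)
Compute ratio: p / p_ref = 2.741 / 2e-05 = 137050
Compute log10: log10(137050) = 5.136879
Multiply: SPL = 20 * 5.136879 = 102.74

102.74 dB


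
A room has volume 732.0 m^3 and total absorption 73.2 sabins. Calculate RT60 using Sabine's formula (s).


Given values:
  V = 732.0 m^3
  A = 73.2 sabins
Formula: RT60 = 0.161 * V / A
Numerator: 0.161 * 732.0 = 117.852
RT60 = 117.852 / 73.2 = 1.61

1.61 s


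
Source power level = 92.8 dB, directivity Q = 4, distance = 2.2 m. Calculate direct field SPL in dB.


Given values:
  Lw = 92.8 dB, Q = 4, r = 2.2 m
Formula: SPL = Lw + 10 * log10(Q / (4 * pi * r^2))
Compute 4 * pi * r^2 = 4 * pi * 2.2^2 = 60.8212
Compute Q / denom = 4 / 60.8212 = 0.06576654
Compute 10 * log10(0.06576654) = -11.82
SPL = 92.8 + (-11.82) = 80.98

80.98 dB


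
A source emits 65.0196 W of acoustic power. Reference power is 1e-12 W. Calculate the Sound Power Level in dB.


Given values:
  W = 65.0196 W
  W_ref = 1e-12 W
Formula: SWL = 10 * log10(W / W_ref)
Compute ratio: W / W_ref = 65019600000000
Compute log10: log10(65019600000000) = 13.813044
Multiply: SWL = 10 * 13.813044 = 138.13

138.13 dB


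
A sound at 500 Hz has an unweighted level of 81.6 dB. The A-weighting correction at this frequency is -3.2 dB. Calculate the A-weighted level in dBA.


Given values:
  SPL = 81.6 dB
  A-weighting at 500 Hz = -3.2 dB
Formula: L_A = SPL + A_weight
L_A = 81.6 + (-3.2)
L_A = 78.4

78.4 dBA


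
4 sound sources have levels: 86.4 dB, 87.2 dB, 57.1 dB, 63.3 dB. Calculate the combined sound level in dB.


Formula: L_total = 10 * log10( sum(10^(Li/10)) )
  Source 1: 10^(86.4/10) = 436515832.2402
  Source 2: 10^(87.2/10) = 524807460.2498
  Source 3: 10^(57.1/10) = 512861.384
  Source 4: 10^(63.3/10) = 2137962.0895
Sum of linear values = 963974115.9635
L_total = 10 * log10(963974115.9635) = 89.84

89.84 dB


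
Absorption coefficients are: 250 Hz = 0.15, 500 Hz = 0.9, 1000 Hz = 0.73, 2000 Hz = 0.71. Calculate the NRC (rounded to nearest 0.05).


Given values:
  a_250 = 0.15, a_500 = 0.9
  a_1000 = 0.73, a_2000 = 0.71
Formula: NRC = (a250 + a500 + a1000 + a2000) / 4
Sum = 0.15 + 0.9 + 0.73 + 0.71 = 2.49
NRC = 2.49 / 4 = 0.6225
Rounded to nearest 0.05: 0.6

0.6


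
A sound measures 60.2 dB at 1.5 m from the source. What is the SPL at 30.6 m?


Given values:
  SPL1 = 60.2 dB, r1 = 1.5 m, r2 = 30.6 m
Formula: SPL2 = SPL1 - 20 * log10(r2 / r1)
Compute ratio: r2 / r1 = 30.6 / 1.5 = 20.4
Compute log10: log10(20.4) = 1.30963
Compute drop: 20 * 1.30963 = 26.1926
SPL2 = 60.2 - 26.1926 = 34.01

34.01 dB


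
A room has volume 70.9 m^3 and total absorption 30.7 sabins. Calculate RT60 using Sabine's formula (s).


Given values:
  V = 70.9 m^3
  A = 30.7 sabins
Formula: RT60 = 0.161 * V / A
Numerator: 0.161 * 70.9 = 11.4149
RT60 = 11.4149 / 30.7 = 0.372

0.372 s
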